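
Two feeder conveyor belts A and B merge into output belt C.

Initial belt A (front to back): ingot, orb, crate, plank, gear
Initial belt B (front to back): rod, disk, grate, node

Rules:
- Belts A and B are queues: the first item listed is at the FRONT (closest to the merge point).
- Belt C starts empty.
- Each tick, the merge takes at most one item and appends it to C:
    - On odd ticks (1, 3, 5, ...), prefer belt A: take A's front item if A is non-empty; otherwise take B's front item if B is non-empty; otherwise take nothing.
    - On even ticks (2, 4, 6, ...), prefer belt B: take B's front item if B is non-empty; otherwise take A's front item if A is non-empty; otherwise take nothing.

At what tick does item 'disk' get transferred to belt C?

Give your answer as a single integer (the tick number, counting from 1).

Answer: 4

Derivation:
Tick 1: prefer A, take ingot from A; A=[orb,crate,plank,gear] B=[rod,disk,grate,node] C=[ingot]
Tick 2: prefer B, take rod from B; A=[orb,crate,plank,gear] B=[disk,grate,node] C=[ingot,rod]
Tick 3: prefer A, take orb from A; A=[crate,plank,gear] B=[disk,grate,node] C=[ingot,rod,orb]
Tick 4: prefer B, take disk from B; A=[crate,plank,gear] B=[grate,node] C=[ingot,rod,orb,disk]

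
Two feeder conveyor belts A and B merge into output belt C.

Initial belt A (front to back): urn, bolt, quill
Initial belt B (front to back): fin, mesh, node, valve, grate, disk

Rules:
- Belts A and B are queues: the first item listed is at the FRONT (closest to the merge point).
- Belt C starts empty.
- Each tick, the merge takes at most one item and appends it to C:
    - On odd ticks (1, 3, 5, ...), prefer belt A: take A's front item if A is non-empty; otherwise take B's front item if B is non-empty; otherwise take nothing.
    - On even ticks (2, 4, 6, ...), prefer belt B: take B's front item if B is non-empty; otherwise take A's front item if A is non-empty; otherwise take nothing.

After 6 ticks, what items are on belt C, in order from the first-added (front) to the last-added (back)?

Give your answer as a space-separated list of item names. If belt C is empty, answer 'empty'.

Tick 1: prefer A, take urn from A; A=[bolt,quill] B=[fin,mesh,node,valve,grate,disk] C=[urn]
Tick 2: prefer B, take fin from B; A=[bolt,quill] B=[mesh,node,valve,grate,disk] C=[urn,fin]
Tick 3: prefer A, take bolt from A; A=[quill] B=[mesh,node,valve,grate,disk] C=[urn,fin,bolt]
Tick 4: prefer B, take mesh from B; A=[quill] B=[node,valve,grate,disk] C=[urn,fin,bolt,mesh]
Tick 5: prefer A, take quill from A; A=[-] B=[node,valve,grate,disk] C=[urn,fin,bolt,mesh,quill]
Tick 6: prefer B, take node from B; A=[-] B=[valve,grate,disk] C=[urn,fin,bolt,mesh,quill,node]

Answer: urn fin bolt mesh quill node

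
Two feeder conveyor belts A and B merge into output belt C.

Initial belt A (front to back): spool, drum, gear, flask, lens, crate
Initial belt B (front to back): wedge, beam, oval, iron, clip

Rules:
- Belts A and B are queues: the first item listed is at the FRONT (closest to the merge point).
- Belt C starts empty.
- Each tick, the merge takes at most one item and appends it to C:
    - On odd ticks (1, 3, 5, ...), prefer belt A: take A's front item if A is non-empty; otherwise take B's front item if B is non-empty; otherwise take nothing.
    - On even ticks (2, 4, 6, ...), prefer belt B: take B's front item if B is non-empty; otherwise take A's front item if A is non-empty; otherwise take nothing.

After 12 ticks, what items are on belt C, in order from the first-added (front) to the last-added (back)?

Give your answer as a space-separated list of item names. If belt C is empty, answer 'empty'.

Answer: spool wedge drum beam gear oval flask iron lens clip crate

Derivation:
Tick 1: prefer A, take spool from A; A=[drum,gear,flask,lens,crate] B=[wedge,beam,oval,iron,clip] C=[spool]
Tick 2: prefer B, take wedge from B; A=[drum,gear,flask,lens,crate] B=[beam,oval,iron,clip] C=[spool,wedge]
Tick 3: prefer A, take drum from A; A=[gear,flask,lens,crate] B=[beam,oval,iron,clip] C=[spool,wedge,drum]
Tick 4: prefer B, take beam from B; A=[gear,flask,lens,crate] B=[oval,iron,clip] C=[spool,wedge,drum,beam]
Tick 5: prefer A, take gear from A; A=[flask,lens,crate] B=[oval,iron,clip] C=[spool,wedge,drum,beam,gear]
Tick 6: prefer B, take oval from B; A=[flask,lens,crate] B=[iron,clip] C=[spool,wedge,drum,beam,gear,oval]
Tick 7: prefer A, take flask from A; A=[lens,crate] B=[iron,clip] C=[spool,wedge,drum,beam,gear,oval,flask]
Tick 8: prefer B, take iron from B; A=[lens,crate] B=[clip] C=[spool,wedge,drum,beam,gear,oval,flask,iron]
Tick 9: prefer A, take lens from A; A=[crate] B=[clip] C=[spool,wedge,drum,beam,gear,oval,flask,iron,lens]
Tick 10: prefer B, take clip from B; A=[crate] B=[-] C=[spool,wedge,drum,beam,gear,oval,flask,iron,lens,clip]
Tick 11: prefer A, take crate from A; A=[-] B=[-] C=[spool,wedge,drum,beam,gear,oval,flask,iron,lens,clip,crate]
Tick 12: prefer B, both empty, nothing taken; A=[-] B=[-] C=[spool,wedge,drum,beam,gear,oval,flask,iron,lens,clip,crate]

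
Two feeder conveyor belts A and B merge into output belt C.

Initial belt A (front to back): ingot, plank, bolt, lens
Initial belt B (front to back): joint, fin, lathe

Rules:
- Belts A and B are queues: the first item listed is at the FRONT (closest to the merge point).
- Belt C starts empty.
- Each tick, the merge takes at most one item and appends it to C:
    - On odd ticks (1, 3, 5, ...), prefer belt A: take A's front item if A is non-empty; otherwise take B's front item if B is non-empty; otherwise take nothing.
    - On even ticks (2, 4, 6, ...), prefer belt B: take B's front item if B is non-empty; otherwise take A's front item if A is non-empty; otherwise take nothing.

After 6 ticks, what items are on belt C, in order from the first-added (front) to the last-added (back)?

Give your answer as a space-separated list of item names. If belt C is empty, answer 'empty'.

Answer: ingot joint plank fin bolt lathe

Derivation:
Tick 1: prefer A, take ingot from A; A=[plank,bolt,lens] B=[joint,fin,lathe] C=[ingot]
Tick 2: prefer B, take joint from B; A=[plank,bolt,lens] B=[fin,lathe] C=[ingot,joint]
Tick 3: prefer A, take plank from A; A=[bolt,lens] B=[fin,lathe] C=[ingot,joint,plank]
Tick 4: prefer B, take fin from B; A=[bolt,lens] B=[lathe] C=[ingot,joint,plank,fin]
Tick 5: prefer A, take bolt from A; A=[lens] B=[lathe] C=[ingot,joint,plank,fin,bolt]
Tick 6: prefer B, take lathe from B; A=[lens] B=[-] C=[ingot,joint,plank,fin,bolt,lathe]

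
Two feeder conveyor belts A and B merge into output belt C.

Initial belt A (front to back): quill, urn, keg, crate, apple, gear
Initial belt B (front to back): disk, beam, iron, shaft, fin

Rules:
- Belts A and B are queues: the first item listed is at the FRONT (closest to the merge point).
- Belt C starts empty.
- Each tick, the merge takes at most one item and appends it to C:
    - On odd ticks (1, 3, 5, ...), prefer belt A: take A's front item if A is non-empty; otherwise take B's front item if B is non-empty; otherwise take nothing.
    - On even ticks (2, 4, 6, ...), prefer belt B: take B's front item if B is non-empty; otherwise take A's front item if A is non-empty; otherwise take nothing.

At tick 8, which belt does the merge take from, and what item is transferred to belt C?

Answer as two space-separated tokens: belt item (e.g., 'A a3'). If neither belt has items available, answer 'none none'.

Tick 1: prefer A, take quill from A; A=[urn,keg,crate,apple,gear] B=[disk,beam,iron,shaft,fin] C=[quill]
Tick 2: prefer B, take disk from B; A=[urn,keg,crate,apple,gear] B=[beam,iron,shaft,fin] C=[quill,disk]
Tick 3: prefer A, take urn from A; A=[keg,crate,apple,gear] B=[beam,iron,shaft,fin] C=[quill,disk,urn]
Tick 4: prefer B, take beam from B; A=[keg,crate,apple,gear] B=[iron,shaft,fin] C=[quill,disk,urn,beam]
Tick 5: prefer A, take keg from A; A=[crate,apple,gear] B=[iron,shaft,fin] C=[quill,disk,urn,beam,keg]
Tick 6: prefer B, take iron from B; A=[crate,apple,gear] B=[shaft,fin] C=[quill,disk,urn,beam,keg,iron]
Tick 7: prefer A, take crate from A; A=[apple,gear] B=[shaft,fin] C=[quill,disk,urn,beam,keg,iron,crate]
Tick 8: prefer B, take shaft from B; A=[apple,gear] B=[fin] C=[quill,disk,urn,beam,keg,iron,crate,shaft]

Answer: B shaft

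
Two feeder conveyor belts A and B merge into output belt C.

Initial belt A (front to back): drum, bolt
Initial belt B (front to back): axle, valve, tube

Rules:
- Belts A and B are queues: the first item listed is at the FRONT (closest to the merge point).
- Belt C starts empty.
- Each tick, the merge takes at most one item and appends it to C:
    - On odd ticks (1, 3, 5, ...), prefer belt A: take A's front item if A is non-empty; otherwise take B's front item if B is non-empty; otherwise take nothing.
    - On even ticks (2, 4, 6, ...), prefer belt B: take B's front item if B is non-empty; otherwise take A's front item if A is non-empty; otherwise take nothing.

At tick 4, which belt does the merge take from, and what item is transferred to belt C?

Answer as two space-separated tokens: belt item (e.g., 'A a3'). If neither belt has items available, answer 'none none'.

Tick 1: prefer A, take drum from A; A=[bolt] B=[axle,valve,tube] C=[drum]
Tick 2: prefer B, take axle from B; A=[bolt] B=[valve,tube] C=[drum,axle]
Tick 3: prefer A, take bolt from A; A=[-] B=[valve,tube] C=[drum,axle,bolt]
Tick 4: prefer B, take valve from B; A=[-] B=[tube] C=[drum,axle,bolt,valve]

Answer: B valve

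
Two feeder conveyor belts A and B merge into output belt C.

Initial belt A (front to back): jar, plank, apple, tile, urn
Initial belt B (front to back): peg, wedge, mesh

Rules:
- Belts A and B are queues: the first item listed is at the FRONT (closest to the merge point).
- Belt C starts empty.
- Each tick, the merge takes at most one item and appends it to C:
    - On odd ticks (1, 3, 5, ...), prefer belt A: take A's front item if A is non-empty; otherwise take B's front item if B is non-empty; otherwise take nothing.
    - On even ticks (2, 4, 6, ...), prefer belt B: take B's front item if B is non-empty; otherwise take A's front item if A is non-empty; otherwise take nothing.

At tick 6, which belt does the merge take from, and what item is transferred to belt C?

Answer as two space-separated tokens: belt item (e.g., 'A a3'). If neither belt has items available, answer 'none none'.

Tick 1: prefer A, take jar from A; A=[plank,apple,tile,urn] B=[peg,wedge,mesh] C=[jar]
Tick 2: prefer B, take peg from B; A=[plank,apple,tile,urn] B=[wedge,mesh] C=[jar,peg]
Tick 3: prefer A, take plank from A; A=[apple,tile,urn] B=[wedge,mesh] C=[jar,peg,plank]
Tick 4: prefer B, take wedge from B; A=[apple,tile,urn] B=[mesh] C=[jar,peg,plank,wedge]
Tick 5: prefer A, take apple from A; A=[tile,urn] B=[mesh] C=[jar,peg,plank,wedge,apple]
Tick 6: prefer B, take mesh from B; A=[tile,urn] B=[-] C=[jar,peg,plank,wedge,apple,mesh]

Answer: B mesh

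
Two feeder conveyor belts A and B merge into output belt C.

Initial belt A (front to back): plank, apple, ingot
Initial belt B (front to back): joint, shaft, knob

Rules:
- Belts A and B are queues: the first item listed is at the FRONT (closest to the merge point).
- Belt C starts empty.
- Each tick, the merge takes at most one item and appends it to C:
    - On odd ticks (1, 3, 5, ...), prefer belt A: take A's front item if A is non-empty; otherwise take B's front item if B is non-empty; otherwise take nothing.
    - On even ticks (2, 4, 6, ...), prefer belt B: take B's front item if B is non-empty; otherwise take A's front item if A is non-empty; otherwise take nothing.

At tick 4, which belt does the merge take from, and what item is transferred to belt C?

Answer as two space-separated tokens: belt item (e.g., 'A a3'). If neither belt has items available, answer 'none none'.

Tick 1: prefer A, take plank from A; A=[apple,ingot] B=[joint,shaft,knob] C=[plank]
Tick 2: prefer B, take joint from B; A=[apple,ingot] B=[shaft,knob] C=[plank,joint]
Tick 3: prefer A, take apple from A; A=[ingot] B=[shaft,knob] C=[plank,joint,apple]
Tick 4: prefer B, take shaft from B; A=[ingot] B=[knob] C=[plank,joint,apple,shaft]

Answer: B shaft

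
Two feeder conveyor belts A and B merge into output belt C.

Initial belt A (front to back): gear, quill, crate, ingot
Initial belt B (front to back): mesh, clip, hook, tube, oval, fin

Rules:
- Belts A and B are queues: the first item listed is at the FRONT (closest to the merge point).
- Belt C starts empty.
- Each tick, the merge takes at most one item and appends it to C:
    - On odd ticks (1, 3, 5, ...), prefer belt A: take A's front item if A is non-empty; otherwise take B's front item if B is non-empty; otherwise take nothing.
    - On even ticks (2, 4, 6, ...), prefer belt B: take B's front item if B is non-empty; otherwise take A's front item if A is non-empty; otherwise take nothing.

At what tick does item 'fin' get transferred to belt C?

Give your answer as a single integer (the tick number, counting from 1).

Tick 1: prefer A, take gear from A; A=[quill,crate,ingot] B=[mesh,clip,hook,tube,oval,fin] C=[gear]
Tick 2: prefer B, take mesh from B; A=[quill,crate,ingot] B=[clip,hook,tube,oval,fin] C=[gear,mesh]
Tick 3: prefer A, take quill from A; A=[crate,ingot] B=[clip,hook,tube,oval,fin] C=[gear,mesh,quill]
Tick 4: prefer B, take clip from B; A=[crate,ingot] B=[hook,tube,oval,fin] C=[gear,mesh,quill,clip]
Tick 5: prefer A, take crate from A; A=[ingot] B=[hook,tube,oval,fin] C=[gear,mesh,quill,clip,crate]
Tick 6: prefer B, take hook from B; A=[ingot] B=[tube,oval,fin] C=[gear,mesh,quill,clip,crate,hook]
Tick 7: prefer A, take ingot from A; A=[-] B=[tube,oval,fin] C=[gear,mesh,quill,clip,crate,hook,ingot]
Tick 8: prefer B, take tube from B; A=[-] B=[oval,fin] C=[gear,mesh,quill,clip,crate,hook,ingot,tube]
Tick 9: prefer A, take oval from B; A=[-] B=[fin] C=[gear,mesh,quill,clip,crate,hook,ingot,tube,oval]
Tick 10: prefer B, take fin from B; A=[-] B=[-] C=[gear,mesh,quill,clip,crate,hook,ingot,tube,oval,fin]

Answer: 10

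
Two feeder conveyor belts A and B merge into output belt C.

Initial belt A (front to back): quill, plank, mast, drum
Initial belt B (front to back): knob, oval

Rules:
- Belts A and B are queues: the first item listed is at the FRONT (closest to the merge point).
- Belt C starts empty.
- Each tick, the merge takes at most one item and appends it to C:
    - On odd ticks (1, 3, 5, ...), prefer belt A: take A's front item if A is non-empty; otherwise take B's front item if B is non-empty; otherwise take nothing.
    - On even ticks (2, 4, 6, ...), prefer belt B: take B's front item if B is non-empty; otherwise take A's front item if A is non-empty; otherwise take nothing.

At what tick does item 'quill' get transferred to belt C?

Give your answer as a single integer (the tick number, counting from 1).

Answer: 1

Derivation:
Tick 1: prefer A, take quill from A; A=[plank,mast,drum] B=[knob,oval] C=[quill]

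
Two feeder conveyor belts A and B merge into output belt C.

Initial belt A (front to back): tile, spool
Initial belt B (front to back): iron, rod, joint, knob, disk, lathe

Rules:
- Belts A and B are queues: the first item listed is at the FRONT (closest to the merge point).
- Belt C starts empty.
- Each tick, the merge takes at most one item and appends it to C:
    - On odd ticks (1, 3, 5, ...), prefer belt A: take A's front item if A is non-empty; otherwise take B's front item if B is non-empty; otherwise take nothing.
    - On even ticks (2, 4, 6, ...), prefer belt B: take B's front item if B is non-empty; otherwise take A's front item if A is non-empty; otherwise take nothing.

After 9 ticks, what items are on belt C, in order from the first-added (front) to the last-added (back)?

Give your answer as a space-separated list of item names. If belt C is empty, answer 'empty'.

Answer: tile iron spool rod joint knob disk lathe

Derivation:
Tick 1: prefer A, take tile from A; A=[spool] B=[iron,rod,joint,knob,disk,lathe] C=[tile]
Tick 2: prefer B, take iron from B; A=[spool] B=[rod,joint,knob,disk,lathe] C=[tile,iron]
Tick 3: prefer A, take spool from A; A=[-] B=[rod,joint,knob,disk,lathe] C=[tile,iron,spool]
Tick 4: prefer B, take rod from B; A=[-] B=[joint,knob,disk,lathe] C=[tile,iron,spool,rod]
Tick 5: prefer A, take joint from B; A=[-] B=[knob,disk,lathe] C=[tile,iron,spool,rod,joint]
Tick 6: prefer B, take knob from B; A=[-] B=[disk,lathe] C=[tile,iron,spool,rod,joint,knob]
Tick 7: prefer A, take disk from B; A=[-] B=[lathe] C=[tile,iron,spool,rod,joint,knob,disk]
Tick 8: prefer B, take lathe from B; A=[-] B=[-] C=[tile,iron,spool,rod,joint,knob,disk,lathe]
Tick 9: prefer A, both empty, nothing taken; A=[-] B=[-] C=[tile,iron,spool,rod,joint,knob,disk,lathe]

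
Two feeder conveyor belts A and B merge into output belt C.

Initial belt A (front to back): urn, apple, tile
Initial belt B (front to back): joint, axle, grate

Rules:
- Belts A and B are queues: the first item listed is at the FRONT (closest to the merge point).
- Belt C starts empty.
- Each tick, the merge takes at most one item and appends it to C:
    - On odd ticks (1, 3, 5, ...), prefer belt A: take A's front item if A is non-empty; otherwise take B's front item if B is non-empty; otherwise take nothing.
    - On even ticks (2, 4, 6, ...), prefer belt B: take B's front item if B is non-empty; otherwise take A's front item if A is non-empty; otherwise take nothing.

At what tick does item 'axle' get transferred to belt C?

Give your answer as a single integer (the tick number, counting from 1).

Answer: 4

Derivation:
Tick 1: prefer A, take urn from A; A=[apple,tile] B=[joint,axle,grate] C=[urn]
Tick 2: prefer B, take joint from B; A=[apple,tile] B=[axle,grate] C=[urn,joint]
Tick 3: prefer A, take apple from A; A=[tile] B=[axle,grate] C=[urn,joint,apple]
Tick 4: prefer B, take axle from B; A=[tile] B=[grate] C=[urn,joint,apple,axle]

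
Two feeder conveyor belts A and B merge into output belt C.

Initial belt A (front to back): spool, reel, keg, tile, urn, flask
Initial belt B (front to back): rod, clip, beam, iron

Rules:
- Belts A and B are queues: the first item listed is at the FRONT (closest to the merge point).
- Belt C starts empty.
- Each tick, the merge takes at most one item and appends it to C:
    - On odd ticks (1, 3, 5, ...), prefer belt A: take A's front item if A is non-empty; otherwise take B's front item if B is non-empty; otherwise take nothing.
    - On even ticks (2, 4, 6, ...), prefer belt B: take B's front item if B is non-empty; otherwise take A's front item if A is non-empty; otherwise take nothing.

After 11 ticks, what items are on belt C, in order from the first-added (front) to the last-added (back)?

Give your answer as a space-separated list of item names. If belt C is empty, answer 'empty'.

Tick 1: prefer A, take spool from A; A=[reel,keg,tile,urn,flask] B=[rod,clip,beam,iron] C=[spool]
Tick 2: prefer B, take rod from B; A=[reel,keg,tile,urn,flask] B=[clip,beam,iron] C=[spool,rod]
Tick 3: prefer A, take reel from A; A=[keg,tile,urn,flask] B=[clip,beam,iron] C=[spool,rod,reel]
Tick 4: prefer B, take clip from B; A=[keg,tile,urn,flask] B=[beam,iron] C=[spool,rod,reel,clip]
Tick 5: prefer A, take keg from A; A=[tile,urn,flask] B=[beam,iron] C=[spool,rod,reel,clip,keg]
Tick 6: prefer B, take beam from B; A=[tile,urn,flask] B=[iron] C=[spool,rod,reel,clip,keg,beam]
Tick 7: prefer A, take tile from A; A=[urn,flask] B=[iron] C=[spool,rod,reel,clip,keg,beam,tile]
Tick 8: prefer B, take iron from B; A=[urn,flask] B=[-] C=[spool,rod,reel,clip,keg,beam,tile,iron]
Tick 9: prefer A, take urn from A; A=[flask] B=[-] C=[spool,rod,reel,clip,keg,beam,tile,iron,urn]
Tick 10: prefer B, take flask from A; A=[-] B=[-] C=[spool,rod,reel,clip,keg,beam,tile,iron,urn,flask]
Tick 11: prefer A, both empty, nothing taken; A=[-] B=[-] C=[spool,rod,reel,clip,keg,beam,tile,iron,urn,flask]

Answer: spool rod reel clip keg beam tile iron urn flask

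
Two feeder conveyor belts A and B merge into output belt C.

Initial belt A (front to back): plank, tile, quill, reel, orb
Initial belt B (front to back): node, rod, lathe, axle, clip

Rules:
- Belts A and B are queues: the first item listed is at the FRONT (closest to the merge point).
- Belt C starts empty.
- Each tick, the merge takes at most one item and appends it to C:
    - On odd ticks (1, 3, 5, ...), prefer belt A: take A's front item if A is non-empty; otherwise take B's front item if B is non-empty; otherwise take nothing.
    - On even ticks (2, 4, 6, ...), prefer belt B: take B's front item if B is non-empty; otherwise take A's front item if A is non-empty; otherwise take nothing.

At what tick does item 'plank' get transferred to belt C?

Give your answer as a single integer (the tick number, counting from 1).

Tick 1: prefer A, take plank from A; A=[tile,quill,reel,orb] B=[node,rod,lathe,axle,clip] C=[plank]

Answer: 1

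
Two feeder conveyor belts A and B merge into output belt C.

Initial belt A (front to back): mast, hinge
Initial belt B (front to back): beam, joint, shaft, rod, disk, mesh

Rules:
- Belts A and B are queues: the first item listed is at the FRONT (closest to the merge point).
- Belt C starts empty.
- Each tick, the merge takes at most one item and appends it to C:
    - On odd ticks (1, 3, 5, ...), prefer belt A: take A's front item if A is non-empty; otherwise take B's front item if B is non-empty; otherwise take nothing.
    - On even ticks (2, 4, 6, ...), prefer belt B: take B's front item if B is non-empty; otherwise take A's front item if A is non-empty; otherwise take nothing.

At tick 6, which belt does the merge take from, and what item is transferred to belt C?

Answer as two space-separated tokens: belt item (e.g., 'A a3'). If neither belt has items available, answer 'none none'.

Answer: B rod

Derivation:
Tick 1: prefer A, take mast from A; A=[hinge] B=[beam,joint,shaft,rod,disk,mesh] C=[mast]
Tick 2: prefer B, take beam from B; A=[hinge] B=[joint,shaft,rod,disk,mesh] C=[mast,beam]
Tick 3: prefer A, take hinge from A; A=[-] B=[joint,shaft,rod,disk,mesh] C=[mast,beam,hinge]
Tick 4: prefer B, take joint from B; A=[-] B=[shaft,rod,disk,mesh] C=[mast,beam,hinge,joint]
Tick 5: prefer A, take shaft from B; A=[-] B=[rod,disk,mesh] C=[mast,beam,hinge,joint,shaft]
Tick 6: prefer B, take rod from B; A=[-] B=[disk,mesh] C=[mast,beam,hinge,joint,shaft,rod]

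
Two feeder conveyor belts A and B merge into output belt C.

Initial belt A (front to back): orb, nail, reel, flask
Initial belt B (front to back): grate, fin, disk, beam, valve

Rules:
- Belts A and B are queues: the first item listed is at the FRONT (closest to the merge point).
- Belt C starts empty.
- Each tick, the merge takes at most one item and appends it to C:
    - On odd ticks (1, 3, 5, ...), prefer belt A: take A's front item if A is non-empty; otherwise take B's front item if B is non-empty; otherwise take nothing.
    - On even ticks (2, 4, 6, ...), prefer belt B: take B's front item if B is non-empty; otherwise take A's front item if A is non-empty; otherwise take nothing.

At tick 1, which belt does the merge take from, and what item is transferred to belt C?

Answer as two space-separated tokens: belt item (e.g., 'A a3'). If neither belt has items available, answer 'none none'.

Answer: A orb

Derivation:
Tick 1: prefer A, take orb from A; A=[nail,reel,flask] B=[grate,fin,disk,beam,valve] C=[orb]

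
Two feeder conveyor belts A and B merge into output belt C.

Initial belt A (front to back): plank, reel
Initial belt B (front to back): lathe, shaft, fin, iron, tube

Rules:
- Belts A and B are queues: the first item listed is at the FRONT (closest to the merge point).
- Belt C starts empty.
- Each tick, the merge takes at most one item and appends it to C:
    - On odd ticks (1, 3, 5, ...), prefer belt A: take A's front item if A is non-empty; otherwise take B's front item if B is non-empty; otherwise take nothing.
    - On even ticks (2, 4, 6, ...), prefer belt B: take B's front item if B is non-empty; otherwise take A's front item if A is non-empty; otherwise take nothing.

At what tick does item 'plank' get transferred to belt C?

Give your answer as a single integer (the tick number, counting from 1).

Answer: 1

Derivation:
Tick 1: prefer A, take plank from A; A=[reel] B=[lathe,shaft,fin,iron,tube] C=[plank]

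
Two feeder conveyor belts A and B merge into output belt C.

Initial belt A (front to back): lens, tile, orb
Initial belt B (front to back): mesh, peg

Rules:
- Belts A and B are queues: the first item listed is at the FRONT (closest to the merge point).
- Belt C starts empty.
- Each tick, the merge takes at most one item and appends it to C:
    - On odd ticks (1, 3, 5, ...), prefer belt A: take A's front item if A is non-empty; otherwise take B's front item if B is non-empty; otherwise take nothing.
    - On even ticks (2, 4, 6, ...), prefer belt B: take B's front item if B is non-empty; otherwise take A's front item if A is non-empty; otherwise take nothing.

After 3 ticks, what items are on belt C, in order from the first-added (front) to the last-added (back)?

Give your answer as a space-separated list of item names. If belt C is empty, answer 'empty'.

Answer: lens mesh tile

Derivation:
Tick 1: prefer A, take lens from A; A=[tile,orb] B=[mesh,peg] C=[lens]
Tick 2: prefer B, take mesh from B; A=[tile,orb] B=[peg] C=[lens,mesh]
Tick 3: prefer A, take tile from A; A=[orb] B=[peg] C=[lens,mesh,tile]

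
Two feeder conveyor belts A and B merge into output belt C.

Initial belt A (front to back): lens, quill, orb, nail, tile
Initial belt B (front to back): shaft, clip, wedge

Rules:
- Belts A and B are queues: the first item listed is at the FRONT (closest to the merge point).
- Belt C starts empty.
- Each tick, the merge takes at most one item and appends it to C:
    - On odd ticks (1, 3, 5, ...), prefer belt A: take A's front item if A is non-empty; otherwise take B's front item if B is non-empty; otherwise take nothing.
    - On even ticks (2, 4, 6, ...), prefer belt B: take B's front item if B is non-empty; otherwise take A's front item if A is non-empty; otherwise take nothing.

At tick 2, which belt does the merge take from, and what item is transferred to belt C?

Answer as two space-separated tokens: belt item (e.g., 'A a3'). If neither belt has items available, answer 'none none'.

Answer: B shaft

Derivation:
Tick 1: prefer A, take lens from A; A=[quill,orb,nail,tile] B=[shaft,clip,wedge] C=[lens]
Tick 2: prefer B, take shaft from B; A=[quill,orb,nail,tile] B=[clip,wedge] C=[lens,shaft]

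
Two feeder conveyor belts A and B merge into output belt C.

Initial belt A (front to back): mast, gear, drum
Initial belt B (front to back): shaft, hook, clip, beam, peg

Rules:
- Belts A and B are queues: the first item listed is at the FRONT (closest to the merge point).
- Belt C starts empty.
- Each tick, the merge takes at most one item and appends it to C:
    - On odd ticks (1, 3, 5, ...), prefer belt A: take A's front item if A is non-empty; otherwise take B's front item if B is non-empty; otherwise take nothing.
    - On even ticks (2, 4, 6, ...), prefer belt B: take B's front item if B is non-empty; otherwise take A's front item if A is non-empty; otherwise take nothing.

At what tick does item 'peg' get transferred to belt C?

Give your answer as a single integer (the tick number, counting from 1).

Tick 1: prefer A, take mast from A; A=[gear,drum] B=[shaft,hook,clip,beam,peg] C=[mast]
Tick 2: prefer B, take shaft from B; A=[gear,drum] B=[hook,clip,beam,peg] C=[mast,shaft]
Tick 3: prefer A, take gear from A; A=[drum] B=[hook,clip,beam,peg] C=[mast,shaft,gear]
Tick 4: prefer B, take hook from B; A=[drum] B=[clip,beam,peg] C=[mast,shaft,gear,hook]
Tick 5: prefer A, take drum from A; A=[-] B=[clip,beam,peg] C=[mast,shaft,gear,hook,drum]
Tick 6: prefer B, take clip from B; A=[-] B=[beam,peg] C=[mast,shaft,gear,hook,drum,clip]
Tick 7: prefer A, take beam from B; A=[-] B=[peg] C=[mast,shaft,gear,hook,drum,clip,beam]
Tick 8: prefer B, take peg from B; A=[-] B=[-] C=[mast,shaft,gear,hook,drum,clip,beam,peg]

Answer: 8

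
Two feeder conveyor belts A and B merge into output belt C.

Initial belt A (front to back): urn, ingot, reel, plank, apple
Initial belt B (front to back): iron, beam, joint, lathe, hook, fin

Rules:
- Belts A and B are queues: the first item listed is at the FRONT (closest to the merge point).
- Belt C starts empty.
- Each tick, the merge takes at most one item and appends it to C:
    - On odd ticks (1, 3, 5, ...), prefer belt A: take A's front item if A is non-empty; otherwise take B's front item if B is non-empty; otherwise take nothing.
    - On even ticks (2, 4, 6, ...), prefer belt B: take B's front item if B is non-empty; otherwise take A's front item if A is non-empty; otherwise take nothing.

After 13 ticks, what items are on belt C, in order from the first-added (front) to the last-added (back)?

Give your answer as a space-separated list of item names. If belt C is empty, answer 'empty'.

Answer: urn iron ingot beam reel joint plank lathe apple hook fin

Derivation:
Tick 1: prefer A, take urn from A; A=[ingot,reel,plank,apple] B=[iron,beam,joint,lathe,hook,fin] C=[urn]
Tick 2: prefer B, take iron from B; A=[ingot,reel,plank,apple] B=[beam,joint,lathe,hook,fin] C=[urn,iron]
Tick 3: prefer A, take ingot from A; A=[reel,plank,apple] B=[beam,joint,lathe,hook,fin] C=[urn,iron,ingot]
Tick 4: prefer B, take beam from B; A=[reel,plank,apple] B=[joint,lathe,hook,fin] C=[urn,iron,ingot,beam]
Tick 5: prefer A, take reel from A; A=[plank,apple] B=[joint,lathe,hook,fin] C=[urn,iron,ingot,beam,reel]
Tick 6: prefer B, take joint from B; A=[plank,apple] B=[lathe,hook,fin] C=[urn,iron,ingot,beam,reel,joint]
Tick 7: prefer A, take plank from A; A=[apple] B=[lathe,hook,fin] C=[urn,iron,ingot,beam,reel,joint,plank]
Tick 8: prefer B, take lathe from B; A=[apple] B=[hook,fin] C=[urn,iron,ingot,beam,reel,joint,plank,lathe]
Tick 9: prefer A, take apple from A; A=[-] B=[hook,fin] C=[urn,iron,ingot,beam,reel,joint,plank,lathe,apple]
Tick 10: prefer B, take hook from B; A=[-] B=[fin] C=[urn,iron,ingot,beam,reel,joint,plank,lathe,apple,hook]
Tick 11: prefer A, take fin from B; A=[-] B=[-] C=[urn,iron,ingot,beam,reel,joint,plank,lathe,apple,hook,fin]
Tick 12: prefer B, both empty, nothing taken; A=[-] B=[-] C=[urn,iron,ingot,beam,reel,joint,plank,lathe,apple,hook,fin]
Tick 13: prefer A, both empty, nothing taken; A=[-] B=[-] C=[urn,iron,ingot,beam,reel,joint,plank,lathe,apple,hook,fin]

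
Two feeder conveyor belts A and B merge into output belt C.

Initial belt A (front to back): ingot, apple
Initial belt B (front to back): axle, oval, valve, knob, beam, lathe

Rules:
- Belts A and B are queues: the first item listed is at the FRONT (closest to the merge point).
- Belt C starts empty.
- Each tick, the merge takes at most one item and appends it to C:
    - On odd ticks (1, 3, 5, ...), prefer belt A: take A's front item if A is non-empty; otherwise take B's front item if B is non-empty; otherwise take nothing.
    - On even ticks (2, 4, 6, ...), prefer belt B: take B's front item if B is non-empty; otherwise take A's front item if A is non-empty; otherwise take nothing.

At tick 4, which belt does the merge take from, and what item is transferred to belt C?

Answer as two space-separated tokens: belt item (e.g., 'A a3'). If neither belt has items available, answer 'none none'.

Tick 1: prefer A, take ingot from A; A=[apple] B=[axle,oval,valve,knob,beam,lathe] C=[ingot]
Tick 2: prefer B, take axle from B; A=[apple] B=[oval,valve,knob,beam,lathe] C=[ingot,axle]
Tick 3: prefer A, take apple from A; A=[-] B=[oval,valve,knob,beam,lathe] C=[ingot,axle,apple]
Tick 4: prefer B, take oval from B; A=[-] B=[valve,knob,beam,lathe] C=[ingot,axle,apple,oval]

Answer: B oval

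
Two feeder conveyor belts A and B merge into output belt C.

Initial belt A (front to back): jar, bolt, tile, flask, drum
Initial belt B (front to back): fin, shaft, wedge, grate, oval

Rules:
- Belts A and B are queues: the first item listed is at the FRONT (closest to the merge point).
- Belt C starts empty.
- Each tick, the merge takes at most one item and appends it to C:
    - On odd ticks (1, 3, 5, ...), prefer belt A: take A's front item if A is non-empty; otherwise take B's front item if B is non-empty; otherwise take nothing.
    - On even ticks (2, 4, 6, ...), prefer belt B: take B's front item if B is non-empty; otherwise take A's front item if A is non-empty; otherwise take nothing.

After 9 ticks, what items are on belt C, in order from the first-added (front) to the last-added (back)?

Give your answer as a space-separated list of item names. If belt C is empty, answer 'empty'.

Tick 1: prefer A, take jar from A; A=[bolt,tile,flask,drum] B=[fin,shaft,wedge,grate,oval] C=[jar]
Tick 2: prefer B, take fin from B; A=[bolt,tile,flask,drum] B=[shaft,wedge,grate,oval] C=[jar,fin]
Tick 3: prefer A, take bolt from A; A=[tile,flask,drum] B=[shaft,wedge,grate,oval] C=[jar,fin,bolt]
Tick 4: prefer B, take shaft from B; A=[tile,flask,drum] B=[wedge,grate,oval] C=[jar,fin,bolt,shaft]
Tick 5: prefer A, take tile from A; A=[flask,drum] B=[wedge,grate,oval] C=[jar,fin,bolt,shaft,tile]
Tick 6: prefer B, take wedge from B; A=[flask,drum] B=[grate,oval] C=[jar,fin,bolt,shaft,tile,wedge]
Tick 7: prefer A, take flask from A; A=[drum] B=[grate,oval] C=[jar,fin,bolt,shaft,tile,wedge,flask]
Tick 8: prefer B, take grate from B; A=[drum] B=[oval] C=[jar,fin,bolt,shaft,tile,wedge,flask,grate]
Tick 9: prefer A, take drum from A; A=[-] B=[oval] C=[jar,fin,bolt,shaft,tile,wedge,flask,grate,drum]

Answer: jar fin bolt shaft tile wedge flask grate drum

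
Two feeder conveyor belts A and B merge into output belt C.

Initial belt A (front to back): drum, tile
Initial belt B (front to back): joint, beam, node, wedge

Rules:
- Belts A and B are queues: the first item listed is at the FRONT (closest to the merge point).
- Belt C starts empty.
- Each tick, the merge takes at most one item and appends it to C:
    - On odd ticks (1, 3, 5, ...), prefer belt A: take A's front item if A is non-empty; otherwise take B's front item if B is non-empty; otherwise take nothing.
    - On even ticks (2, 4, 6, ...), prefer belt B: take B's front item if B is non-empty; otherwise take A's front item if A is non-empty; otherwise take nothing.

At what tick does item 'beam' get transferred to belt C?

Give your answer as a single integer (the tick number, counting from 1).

Tick 1: prefer A, take drum from A; A=[tile] B=[joint,beam,node,wedge] C=[drum]
Tick 2: prefer B, take joint from B; A=[tile] B=[beam,node,wedge] C=[drum,joint]
Tick 3: prefer A, take tile from A; A=[-] B=[beam,node,wedge] C=[drum,joint,tile]
Tick 4: prefer B, take beam from B; A=[-] B=[node,wedge] C=[drum,joint,tile,beam]

Answer: 4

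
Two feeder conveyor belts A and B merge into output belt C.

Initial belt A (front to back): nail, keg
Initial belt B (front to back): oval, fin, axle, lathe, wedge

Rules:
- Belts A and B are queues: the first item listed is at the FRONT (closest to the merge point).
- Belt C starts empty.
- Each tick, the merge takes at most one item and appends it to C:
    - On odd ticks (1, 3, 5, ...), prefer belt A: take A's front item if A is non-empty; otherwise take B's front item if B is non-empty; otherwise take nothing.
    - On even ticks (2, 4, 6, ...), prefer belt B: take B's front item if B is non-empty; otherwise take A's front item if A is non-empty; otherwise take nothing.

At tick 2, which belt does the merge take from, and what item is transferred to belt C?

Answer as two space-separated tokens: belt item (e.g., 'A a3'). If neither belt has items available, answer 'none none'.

Answer: B oval

Derivation:
Tick 1: prefer A, take nail from A; A=[keg] B=[oval,fin,axle,lathe,wedge] C=[nail]
Tick 2: prefer B, take oval from B; A=[keg] B=[fin,axle,lathe,wedge] C=[nail,oval]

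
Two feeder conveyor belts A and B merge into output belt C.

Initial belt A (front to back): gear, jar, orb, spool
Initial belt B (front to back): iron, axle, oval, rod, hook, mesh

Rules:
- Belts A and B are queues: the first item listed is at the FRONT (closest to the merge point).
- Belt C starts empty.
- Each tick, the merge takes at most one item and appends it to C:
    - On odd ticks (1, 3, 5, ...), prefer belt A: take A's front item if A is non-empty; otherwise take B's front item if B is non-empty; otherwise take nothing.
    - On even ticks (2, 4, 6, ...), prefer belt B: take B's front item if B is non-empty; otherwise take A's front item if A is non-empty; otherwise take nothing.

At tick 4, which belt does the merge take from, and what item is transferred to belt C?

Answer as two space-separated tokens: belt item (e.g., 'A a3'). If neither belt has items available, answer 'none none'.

Tick 1: prefer A, take gear from A; A=[jar,orb,spool] B=[iron,axle,oval,rod,hook,mesh] C=[gear]
Tick 2: prefer B, take iron from B; A=[jar,orb,spool] B=[axle,oval,rod,hook,mesh] C=[gear,iron]
Tick 3: prefer A, take jar from A; A=[orb,spool] B=[axle,oval,rod,hook,mesh] C=[gear,iron,jar]
Tick 4: prefer B, take axle from B; A=[orb,spool] B=[oval,rod,hook,mesh] C=[gear,iron,jar,axle]

Answer: B axle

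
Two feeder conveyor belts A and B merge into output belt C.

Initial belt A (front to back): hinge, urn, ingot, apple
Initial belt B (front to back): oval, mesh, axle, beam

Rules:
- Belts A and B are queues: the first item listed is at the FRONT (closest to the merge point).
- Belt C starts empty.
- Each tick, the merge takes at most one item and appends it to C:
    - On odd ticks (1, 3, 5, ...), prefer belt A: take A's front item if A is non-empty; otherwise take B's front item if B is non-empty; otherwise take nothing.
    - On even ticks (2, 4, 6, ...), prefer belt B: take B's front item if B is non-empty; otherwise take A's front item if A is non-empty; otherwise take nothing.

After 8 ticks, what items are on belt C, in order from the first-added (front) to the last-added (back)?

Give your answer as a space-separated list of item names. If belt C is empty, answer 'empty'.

Answer: hinge oval urn mesh ingot axle apple beam

Derivation:
Tick 1: prefer A, take hinge from A; A=[urn,ingot,apple] B=[oval,mesh,axle,beam] C=[hinge]
Tick 2: prefer B, take oval from B; A=[urn,ingot,apple] B=[mesh,axle,beam] C=[hinge,oval]
Tick 3: prefer A, take urn from A; A=[ingot,apple] B=[mesh,axle,beam] C=[hinge,oval,urn]
Tick 4: prefer B, take mesh from B; A=[ingot,apple] B=[axle,beam] C=[hinge,oval,urn,mesh]
Tick 5: prefer A, take ingot from A; A=[apple] B=[axle,beam] C=[hinge,oval,urn,mesh,ingot]
Tick 6: prefer B, take axle from B; A=[apple] B=[beam] C=[hinge,oval,urn,mesh,ingot,axle]
Tick 7: prefer A, take apple from A; A=[-] B=[beam] C=[hinge,oval,urn,mesh,ingot,axle,apple]
Tick 8: prefer B, take beam from B; A=[-] B=[-] C=[hinge,oval,urn,mesh,ingot,axle,apple,beam]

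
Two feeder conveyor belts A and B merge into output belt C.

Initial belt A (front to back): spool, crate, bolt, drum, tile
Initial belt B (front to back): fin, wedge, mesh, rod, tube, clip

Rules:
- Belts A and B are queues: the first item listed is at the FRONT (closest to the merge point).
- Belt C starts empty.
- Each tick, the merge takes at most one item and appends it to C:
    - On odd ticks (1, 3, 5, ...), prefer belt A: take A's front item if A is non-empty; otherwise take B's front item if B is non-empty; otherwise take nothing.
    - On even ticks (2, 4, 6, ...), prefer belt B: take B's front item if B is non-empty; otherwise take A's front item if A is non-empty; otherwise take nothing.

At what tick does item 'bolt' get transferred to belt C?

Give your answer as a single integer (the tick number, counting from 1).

Answer: 5

Derivation:
Tick 1: prefer A, take spool from A; A=[crate,bolt,drum,tile] B=[fin,wedge,mesh,rod,tube,clip] C=[spool]
Tick 2: prefer B, take fin from B; A=[crate,bolt,drum,tile] B=[wedge,mesh,rod,tube,clip] C=[spool,fin]
Tick 3: prefer A, take crate from A; A=[bolt,drum,tile] B=[wedge,mesh,rod,tube,clip] C=[spool,fin,crate]
Tick 4: prefer B, take wedge from B; A=[bolt,drum,tile] B=[mesh,rod,tube,clip] C=[spool,fin,crate,wedge]
Tick 5: prefer A, take bolt from A; A=[drum,tile] B=[mesh,rod,tube,clip] C=[spool,fin,crate,wedge,bolt]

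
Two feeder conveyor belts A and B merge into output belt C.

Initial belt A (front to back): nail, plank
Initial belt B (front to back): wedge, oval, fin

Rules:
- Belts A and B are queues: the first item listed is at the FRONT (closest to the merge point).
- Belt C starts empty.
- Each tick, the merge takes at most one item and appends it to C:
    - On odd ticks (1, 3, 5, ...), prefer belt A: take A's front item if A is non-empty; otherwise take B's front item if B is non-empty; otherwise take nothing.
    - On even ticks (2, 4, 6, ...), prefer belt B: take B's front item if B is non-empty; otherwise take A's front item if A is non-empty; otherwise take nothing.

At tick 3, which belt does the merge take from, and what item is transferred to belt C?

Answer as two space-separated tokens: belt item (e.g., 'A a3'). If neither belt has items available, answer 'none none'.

Answer: A plank

Derivation:
Tick 1: prefer A, take nail from A; A=[plank] B=[wedge,oval,fin] C=[nail]
Tick 2: prefer B, take wedge from B; A=[plank] B=[oval,fin] C=[nail,wedge]
Tick 3: prefer A, take plank from A; A=[-] B=[oval,fin] C=[nail,wedge,plank]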